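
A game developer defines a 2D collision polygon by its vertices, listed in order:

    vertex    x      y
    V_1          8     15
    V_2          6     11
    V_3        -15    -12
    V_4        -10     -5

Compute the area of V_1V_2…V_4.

Cross-terms: -2, 93, -45, -110  ⇒  Σ = -64
Area = |Σ|/2 = 32.

32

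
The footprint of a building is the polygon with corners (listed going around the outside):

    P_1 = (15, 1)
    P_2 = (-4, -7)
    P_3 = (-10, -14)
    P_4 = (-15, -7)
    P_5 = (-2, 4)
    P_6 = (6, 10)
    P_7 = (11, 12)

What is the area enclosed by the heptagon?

290

Cross-terms: -101, -14, -140, -74, -44, -38, -169  ⇒  Σ = -580
Area = |Σ|/2 = 290.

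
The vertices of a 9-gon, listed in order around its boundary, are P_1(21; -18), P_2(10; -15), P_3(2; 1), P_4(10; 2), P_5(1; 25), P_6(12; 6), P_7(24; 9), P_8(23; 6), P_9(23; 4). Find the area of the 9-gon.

395

Apply Gauss's area formula: 2A = Σ (x_i·y_{i+1} − x_{i+1}·y_i), indices taken mod 9.
Cross-terms: -135, 40, -6, 248, -294, -36, -63, -46, -498  ⇒  Σ = -790
Area = |Σ|/2 = 395.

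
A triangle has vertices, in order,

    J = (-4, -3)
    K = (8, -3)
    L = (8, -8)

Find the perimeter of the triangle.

30

|JK| = √((12)² + (0)²) = √144 = 12
|KL| = √((0)² + (-5)²) = √25 = 5
|LJ| = √((-12)² + (5)²) = √169 = 13
Perimeter = 12 + 5 + 13 = 30.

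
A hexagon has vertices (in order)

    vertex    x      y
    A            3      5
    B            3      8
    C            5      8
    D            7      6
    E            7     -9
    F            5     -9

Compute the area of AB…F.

52

Σ = (9) + (-16) + (-26) + (-105) + (-18) + (52) = -104
Area = |Σ|/2 = 52.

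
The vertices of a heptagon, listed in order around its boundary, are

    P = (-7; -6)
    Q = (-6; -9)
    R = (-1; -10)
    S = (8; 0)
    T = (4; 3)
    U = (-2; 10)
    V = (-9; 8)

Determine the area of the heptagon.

206

Σ = (27) + (51) + (80) + (24) + (46) + (74) + (110) = 412
Area = |Σ|/2 = 206.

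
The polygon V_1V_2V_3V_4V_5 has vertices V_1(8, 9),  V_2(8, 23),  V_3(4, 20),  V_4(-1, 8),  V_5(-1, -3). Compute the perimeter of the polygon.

|V_1V_2| = √((0)² + (14)²) = √196 = 14
|V_2V_3| = √((-4)² + (-3)²) = √25 = 5
|V_3V_4| = √((-5)² + (-12)²) = √169 = 13
|V_4V_5| = √((0)² + (-11)²) = √121 = 11
|V_5V_1| = √((9)² + (12)²) = √225 = 15
Perimeter = 14 + 5 + 13 + 11 + 15 = 58.

58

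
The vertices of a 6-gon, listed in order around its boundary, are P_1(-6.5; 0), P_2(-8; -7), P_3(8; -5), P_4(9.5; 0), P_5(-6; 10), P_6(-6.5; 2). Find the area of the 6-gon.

175

Apply the surveyor's formula: 2A = Σ (x_i·y_{i+1} − x_{i+1}·y_i), indices taken mod 6.
Σ = (45.5) + (96) + (47.5) + (95) + (53) + (13) = 350
Area = |Σ|/2 = 175.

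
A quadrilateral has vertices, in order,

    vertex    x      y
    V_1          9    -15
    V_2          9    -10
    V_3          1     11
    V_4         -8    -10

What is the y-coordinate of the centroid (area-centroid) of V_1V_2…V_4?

-14/3

Apply the surveyor's formula. First the cross-terms c_i = x_i·y_{i+1} − x_{i+1}·y_i:
  45, 109, 78, 210  ⇒  2A = 442, A = 221.
Then Σ (y_i + y_{i+1})·c_i = -6188, so ȳ = -6188 / (6·221) = -14/3.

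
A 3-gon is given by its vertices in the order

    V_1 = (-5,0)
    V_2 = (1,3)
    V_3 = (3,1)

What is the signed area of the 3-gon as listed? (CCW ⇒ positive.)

Apply the shoelace formula: 2A = Σ (x_i·y_{i+1} − x_{i+1}·y_i), indices taken mod 3.
V_1→V_2: (-5)(3) − (1)(0) = -15
V_2→V_3: (1)(1) − (3)(3) = -8
V_3→V_1: (3)(0) − (-5)(1) = 5
Σ = -18
Signed area = Σ/2 = -9 (negative ⇒ clockwise traversal).

-9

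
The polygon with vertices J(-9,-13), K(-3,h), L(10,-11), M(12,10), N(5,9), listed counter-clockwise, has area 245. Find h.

-10

The doubled signed area Σ (x_i y_{i+1} − x_{i+1} y_i) is linear in h.
With h=0 it equals 300; the coefficient of h is -19 (from the two edges through K).
So -19·h + 300 = 2·245 = 490 ⇒ h = -10.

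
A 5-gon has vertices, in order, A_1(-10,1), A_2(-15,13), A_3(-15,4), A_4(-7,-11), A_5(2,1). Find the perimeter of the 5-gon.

|A_1A_2| = √((-5)² + (12)²) = √169 = 13
|A_2A_3| = √((0)² + (-9)²) = √81 = 9
|A_3A_4| = √((8)² + (-15)²) = √289 = 17
|A_4A_5| = √((9)² + (12)²) = √225 = 15
|A_5A_1| = √((-12)² + (0)²) = √144 = 12
Perimeter = 13 + 9 + 17 + 15 + 12 = 66.

66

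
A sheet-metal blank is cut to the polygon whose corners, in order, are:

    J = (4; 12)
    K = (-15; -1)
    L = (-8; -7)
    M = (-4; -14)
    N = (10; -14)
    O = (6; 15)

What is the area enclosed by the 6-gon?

399.5

Σ = (176) + (97) + (84) + (196) + (234) + (12) = 799
Area = |Σ|/2 = 399.5.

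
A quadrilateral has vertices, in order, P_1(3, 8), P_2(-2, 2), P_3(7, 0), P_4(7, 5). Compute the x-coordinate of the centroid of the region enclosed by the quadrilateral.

Apply the shoelace (surveyor's) formula. First the cross-terms c_i = x_i·y_{i+1} − x_{i+1}·y_i:
  22, -14, 35, 41  ⇒  2A = 84, A = 42.
Then Σ (x_i + x_{i+1})·c_i = 852, so x̄ = 852 / (6·42) = 71/21.

71/21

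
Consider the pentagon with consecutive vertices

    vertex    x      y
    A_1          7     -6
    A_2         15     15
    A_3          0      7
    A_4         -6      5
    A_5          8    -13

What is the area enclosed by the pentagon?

Apply the shoelace (surveyor's) formula: 2A = Σ (x_i·y_{i+1} − x_{i+1}·y_i), indices taken mod 5.
Σ = (195) + (105) + (42) + (38) + (43) = 423
Area = |Σ|/2 = 211.5.

211.5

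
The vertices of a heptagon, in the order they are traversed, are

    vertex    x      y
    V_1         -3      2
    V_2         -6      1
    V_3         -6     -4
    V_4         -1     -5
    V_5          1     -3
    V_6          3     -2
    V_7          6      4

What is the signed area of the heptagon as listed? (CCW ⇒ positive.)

64

Apply the shoelace formula: 2A = Σ (x_i·y_{i+1} − x_{i+1}·y_i), indices taken mod 7.
Cross-terms: 9, 30, 26, 8, 7, 24, 24  ⇒  Σ = 128
Signed area = Σ/2 = 64 (positive ⇒ counter-clockwise traversal).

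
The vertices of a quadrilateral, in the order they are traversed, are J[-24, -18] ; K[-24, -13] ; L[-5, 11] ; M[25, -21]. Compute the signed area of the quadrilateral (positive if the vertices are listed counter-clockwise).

Apply Gauss's area formula: 2A = Σ (x_i·y_{i+1} − x_{i+1}·y_i), indices taken mod 4.
Cross-terms: -120, -329, -170, -954  ⇒  Σ = -1573
Signed area = Σ/2 = -786.5 (negative ⇒ clockwise traversal).

-786.5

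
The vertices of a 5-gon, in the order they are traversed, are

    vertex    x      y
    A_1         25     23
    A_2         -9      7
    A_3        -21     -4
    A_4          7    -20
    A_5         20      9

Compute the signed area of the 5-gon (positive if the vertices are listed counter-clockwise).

855.5

Σ = (382) + (183) + (448) + (463) + (235) = 1711
Signed area = Σ/2 = 855.5 (positive ⇒ counter-clockwise traversal).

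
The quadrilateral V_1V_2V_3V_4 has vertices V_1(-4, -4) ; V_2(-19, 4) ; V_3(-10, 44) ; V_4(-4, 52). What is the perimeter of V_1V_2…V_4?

124

|V_1V_2| = √((-15)² + (8)²) = √289 = 17
|V_2V_3| = √((9)² + (40)²) = √1681 = 41
|V_3V_4| = √((6)² + (8)²) = √100 = 10
|V_4V_1| = √((0)² + (-56)²) = √3136 = 56
Perimeter = 17 + 41 + 10 + 56 = 124.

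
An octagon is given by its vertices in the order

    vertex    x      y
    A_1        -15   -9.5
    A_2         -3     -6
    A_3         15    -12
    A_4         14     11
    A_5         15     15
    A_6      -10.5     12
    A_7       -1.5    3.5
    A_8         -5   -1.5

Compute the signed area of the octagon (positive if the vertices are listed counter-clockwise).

464.5

Apply the shoelace (surveyor's) formula: 2A = Σ (x_i·y_{i+1} − x_{i+1}·y_i), indices taken mod 8.
Σ = (61.5) + (126) + (333) + (45) + (337.5) + (-18.75) + (19.75) + (25) = 929
Signed area = Σ/2 = 464.5 (positive ⇒ counter-clockwise traversal).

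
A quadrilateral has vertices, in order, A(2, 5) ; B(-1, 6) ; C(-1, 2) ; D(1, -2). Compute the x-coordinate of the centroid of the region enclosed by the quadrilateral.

Apply Gauss's area formula. First the cross-terms c_i = x_i·y_{i+1} − x_{i+1}·y_i:
  17, 4, 0, 9  ⇒  2A = 30, A = 15.
Then Σ (x_i + x_{i+1})·c_i = 36, so x̄ = 36 / (6·15) = 0.4.

0.4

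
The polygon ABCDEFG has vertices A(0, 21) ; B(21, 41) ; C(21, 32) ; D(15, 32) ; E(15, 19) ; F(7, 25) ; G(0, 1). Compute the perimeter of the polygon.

112

|AB| = √((21)² + (20)²) = √841 = 29
|BC| = √((0)² + (-9)²) = √81 = 9
|CD| = √((-6)² + (0)²) = √36 = 6
|DE| = √((0)² + (-13)²) = √169 = 13
|EF| = √((-8)² + (6)²) = √100 = 10
|FG| = √((-7)² + (-24)²) = √625 = 25
|GA| = √((0)² + (20)²) = √400 = 20
Perimeter = 29 + 9 + 6 + 13 + 10 + 25 + 20 = 112.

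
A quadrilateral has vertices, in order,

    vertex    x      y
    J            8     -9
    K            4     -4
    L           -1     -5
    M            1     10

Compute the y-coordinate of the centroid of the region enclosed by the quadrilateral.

-25/171

Apply the shoelace formula. First the cross-terms c_i = x_i·y_{i+1} − x_{i+1}·y_i:
  4, -24, -5, -89  ⇒  2A = -114, A = -57.
Then Σ (y_i + y_{i+1})·c_i = 50, so ȳ = 50 / (6·(-57)) = -25/171.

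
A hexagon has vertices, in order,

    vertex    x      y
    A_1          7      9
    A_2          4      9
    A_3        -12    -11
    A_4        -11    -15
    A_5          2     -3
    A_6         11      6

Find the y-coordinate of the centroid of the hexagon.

Apply the shoelace (surveyor's) formula. First the cross-terms c_i = x_i·y_{i+1} − x_{i+1}·y_i:
  27, 64, 59, 63, 45, 57  ⇒  2A = 315, A = 157.5.
Then Σ (y_i + y_{i+1})·c_i = -1320, so ȳ = -1320 / (6·157.5) = -88/63.

-88/63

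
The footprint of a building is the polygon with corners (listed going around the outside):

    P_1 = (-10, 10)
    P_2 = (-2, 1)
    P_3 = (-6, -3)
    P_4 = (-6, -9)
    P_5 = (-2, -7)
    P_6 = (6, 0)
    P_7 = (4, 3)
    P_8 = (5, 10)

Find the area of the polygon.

158.5

Apply the shoelace formula: 2A = Σ (x_i·y_{i+1} − x_{i+1}·y_i), indices taken mod 8.
Cross-terms: 10, 12, 36, 24, 42, 18, 25, 150  ⇒  Σ = 317
Area = |Σ|/2 = 158.5.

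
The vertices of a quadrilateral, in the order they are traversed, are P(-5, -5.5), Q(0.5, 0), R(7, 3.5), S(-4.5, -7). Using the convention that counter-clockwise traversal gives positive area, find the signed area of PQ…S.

Apply the shoelace formula: 2A = Σ (x_i·y_{i+1} − x_{i+1}·y_i), indices taken mod 4.
P→Q: (-5)(0) − (0.5)(-5.5) = 2.75
Q→R: (0.5)(3.5) − (7)(0) = 1.75
R→S: (7)(-7) − (-4.5)(3.5) = -33.25
S→P: (-4.5)(-5.5) − (-5)(-7) = -10.25
Σ = -39
Signed area = Σ/2 = -19.5 (negative ⇒ clockwise traversal).

-19.5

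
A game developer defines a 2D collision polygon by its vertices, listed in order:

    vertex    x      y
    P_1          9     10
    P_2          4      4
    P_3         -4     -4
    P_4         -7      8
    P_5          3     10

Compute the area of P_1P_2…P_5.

Cross-terms: -4, 0, -60, -94, -60  ⇒  Σ = -218
Area = |Σ|/2 = 109.

109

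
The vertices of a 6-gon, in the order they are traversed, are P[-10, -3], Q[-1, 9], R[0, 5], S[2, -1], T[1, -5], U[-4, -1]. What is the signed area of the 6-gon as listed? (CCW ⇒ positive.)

Σ = (-93) + (-5) + (-10) + (-9) + (-21) + (2) = -136
Signed area = Σ/2 = -68 (negative ⇒ clockwise traversal).

-68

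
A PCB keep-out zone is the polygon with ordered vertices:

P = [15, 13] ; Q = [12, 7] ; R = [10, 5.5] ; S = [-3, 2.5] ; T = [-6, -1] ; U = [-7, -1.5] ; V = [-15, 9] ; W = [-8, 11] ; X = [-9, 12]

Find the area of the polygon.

Σ = (-51) + (-4) + (41.5) + (18) + (2) + (-85.5) + (-93) + (3) + (-297) = -466
Area = |Σ|/2 = 233.

233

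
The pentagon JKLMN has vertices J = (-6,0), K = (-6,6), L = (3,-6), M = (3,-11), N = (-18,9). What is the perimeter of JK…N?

70

|JK| = √((0)² + (6)²) = √36 = 6
|KL| = √((9)² + (-12)²) = √225 = 15
|LM| = √((0)² + (-5)²) = √25 = 5
|MN| = √((-21)² + (20)²) = √841 = 29
|NJ| = √((12)² + (-9)²) = √225 = 15
Perimeter = 6 + 15 + 5 + 29 + 15 = 70.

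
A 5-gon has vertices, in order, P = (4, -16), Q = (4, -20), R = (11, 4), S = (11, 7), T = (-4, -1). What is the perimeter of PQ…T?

66

|PQ| = √((0)² + (-4)²) = √16 = 4
|QR| = √((7)² + (24)²) = √625 = 25
|RS| = √((0)² + (3)²) = √9 = 3
|ST| = √((-15)² + (-8)²) = √289 = 17
|TP| = √((8)² + (-15)²) = √289 = 17
Perimeter = 4 + 25 + 3 + 17 + 17 = 66.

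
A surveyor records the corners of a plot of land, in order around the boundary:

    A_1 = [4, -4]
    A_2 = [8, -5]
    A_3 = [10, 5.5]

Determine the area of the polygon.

A_1→A_2: (4)(-5) − (8)(-4) = 12
A_2→A_3: (8)(5.5) − (10)(-5) = 94
A_3→A_1: (10)(-4) − (4)(5.5) = -62
Σ = 44
Area = |Σ|/2 = 22.

22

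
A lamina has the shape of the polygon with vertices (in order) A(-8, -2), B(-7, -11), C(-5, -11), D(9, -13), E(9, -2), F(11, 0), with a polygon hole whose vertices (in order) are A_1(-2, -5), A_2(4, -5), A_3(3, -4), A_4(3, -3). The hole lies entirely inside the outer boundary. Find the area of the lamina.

Outer boundary:
Σ = (74) + (22) + (164) + (99) + (22) + (-22) = 359
Area = |Σ|/2 = 179.5.
Hole:
Apply Gauss's area formula: 2A = Σ (x_i·y_{i+1} − x_{i+1}·y_i), indices taken mod 4.
Σ = (30) + (-1) + (3) + (-21) = 11
Area = |Σ|/2 = 5.5.
Net area = 179.5 − 5.5 = 174.

174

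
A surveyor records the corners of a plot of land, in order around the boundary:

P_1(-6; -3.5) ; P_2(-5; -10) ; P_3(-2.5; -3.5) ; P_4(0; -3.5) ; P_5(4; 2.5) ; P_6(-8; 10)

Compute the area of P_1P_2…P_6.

Apply Gauss's area formula: 2A = Σ (x_i·y_{i+1} − x_{i+1}·y_i), indices taken mod 6.
Cross-terms: 42.5, -7.5, 8.75, 14, 60, 88  ⇒  Σ = 205.75
Area = |Σ|/2 = 102.875.

102.875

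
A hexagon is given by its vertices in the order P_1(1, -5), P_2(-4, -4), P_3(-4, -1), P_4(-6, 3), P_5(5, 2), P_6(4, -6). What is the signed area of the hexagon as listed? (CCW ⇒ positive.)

-66.5

Apply Gauss's area formula: 2A = Σ (x_i·y_{i+1} − x_{i+1}·y_i), indices taken mod 6.
Cross-terms: -24, -12, -18, -27, -38, -14  ⇒  Σ = -133
Signed area = Σ/2 = -66.5 (negative ⇒ clockwise traversal).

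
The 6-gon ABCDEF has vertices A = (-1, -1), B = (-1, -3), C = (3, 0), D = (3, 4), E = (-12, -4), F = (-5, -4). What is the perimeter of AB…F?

|AB| = √((0)² + (-2)²) = √4 = 2
|BC| = √((4)² + (3)²) = √25 = 5
|CD| = √((0)² + (4)²) = √16 = 4
|DE| = √((-15)² + (-8)²) = √289 = 17
|EF| = √((7)² + (0)²) = √49 = 7
|FA| = √((4)² + (3)²) = √25 = 5
Perimeter = 2 + 5 + 4 + 17 + 7 + 5 = 40.

40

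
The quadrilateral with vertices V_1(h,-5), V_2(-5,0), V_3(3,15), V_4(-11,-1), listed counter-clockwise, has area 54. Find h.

Write out the shoelace sum; only the two edges meeting at V_1 involve h:
2·Area = [((-11)·(-5) − h·(-1)) + (h·0 − (-5)·(-5))] + 87
       = 1·h + 117 = 108
⇒ h = -9.

-9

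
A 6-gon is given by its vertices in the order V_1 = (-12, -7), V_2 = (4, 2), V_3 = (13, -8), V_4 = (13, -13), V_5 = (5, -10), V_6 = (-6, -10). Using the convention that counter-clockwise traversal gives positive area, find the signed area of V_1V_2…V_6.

-186

Apply the shoelace (surveyor's) formula: 2A = Σ (x_i·y_{i+1} − x_{i+1}·y_i), indices taken mod 6.
Σ = (4) + (-58) + (-65) + (-65) + (-110) + (-78) = -372
Signed area = Σ/2 = -186 (negative ⇒ clockwise traversal).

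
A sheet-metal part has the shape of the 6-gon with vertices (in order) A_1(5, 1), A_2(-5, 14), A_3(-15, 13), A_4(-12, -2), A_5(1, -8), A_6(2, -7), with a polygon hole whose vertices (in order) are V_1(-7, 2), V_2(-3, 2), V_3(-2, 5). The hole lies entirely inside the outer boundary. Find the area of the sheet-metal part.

269

Outer boundary:
A_1→A_2: (5)(14) − (-5)(1) = 75
A_2→A_3: (-5)(13) − (-15)(14) = 145
A_3→A_4: (-15)(-2) − (-12)(13) = 186
A_4→A_5: (-12)(-8) − (1)(-2) = 98
A_5→A_6: (1)(-7) − (2)(-8) = 9
A_6→A_1: (2)(1) − (5)(-7) = 37
Σ = 550
Area = |Σ|/2 = 275.
Hole:
Cross-terms: -8, -11, 31  ⇒  Σ = 12
Area = |Σ|/2 = 6.
Net area = 275 − 6 = 269.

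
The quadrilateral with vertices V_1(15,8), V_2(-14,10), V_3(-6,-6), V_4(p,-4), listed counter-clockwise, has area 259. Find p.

2

Write out the shoelace sum; only the two edges meeting at V_4 involve p:
2·Area = [((-6)·(-4) − p·(-6)) + (p·8 − 15·(-4))] + 406
       = 14·p + 490 = 518
⇒ p = 2.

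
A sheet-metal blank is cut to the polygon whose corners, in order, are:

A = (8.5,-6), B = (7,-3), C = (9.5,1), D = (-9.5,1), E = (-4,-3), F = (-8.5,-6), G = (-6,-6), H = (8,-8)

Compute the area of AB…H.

Σ = (16.5) + (35.5) + (19) + (32.5) + (-1.5) + (15) + (96) + (20) = 233
Area = |Σ|/2 = 116.5.

116.5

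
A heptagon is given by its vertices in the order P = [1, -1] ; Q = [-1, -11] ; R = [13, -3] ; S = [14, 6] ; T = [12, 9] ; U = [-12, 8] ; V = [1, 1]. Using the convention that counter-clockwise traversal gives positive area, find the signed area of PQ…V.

Apply the surveyor's formula: 2A = Σ (x_i·y_{i+1} − x_{i+1}·y_i), indices taken mod 7.
P→Q: (1)(-11) − (-1)(-1) = -12
Q→R: (-1)(-3) − (13)(-11) = 146
R→S: (13)(6) − (14)(-3) = 120
S→T: (14)(9) − (12)(6) = 54
T→U: (12)(8) − (-12)(9) = 204
U→V: (-12)(1) − (1)(8) = -20
V→P: (1)(-1) − (1)(1) = -2
Σ = 490
Signed area = Σ/2 = 245 (positive ⇒ counter-clockwise traversal).

245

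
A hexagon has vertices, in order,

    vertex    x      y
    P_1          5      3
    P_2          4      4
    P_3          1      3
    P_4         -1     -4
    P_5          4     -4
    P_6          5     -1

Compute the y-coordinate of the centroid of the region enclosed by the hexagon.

-29/71

Apply the shoelace (surveyor's) formula. First the cross-terms c_i = x_i·y_{i+1} − x_{i+1}·y_i:
  8, 8, -1, 20, 16, 20  ⇒  2A = 71, A = 35.5.
Then Σ (y_i + y_{i+1})·c_i = -87, so ȳ = -87 / (6·35.5) = -29/71.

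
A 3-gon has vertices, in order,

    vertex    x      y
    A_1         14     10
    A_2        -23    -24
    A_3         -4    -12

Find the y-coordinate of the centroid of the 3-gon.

Apply Gauss's area formula. First the cross-terms c_i = x_i·y_{i+1} − x_{i+1}·y_i:
  -106, 180, 128  ⇒  2A = 202, A = 101.
Then Σ (y_i + y_{i+1})·c_i = -5252, so ȳ = -5252 / (6·101) = -26/3.

-26/3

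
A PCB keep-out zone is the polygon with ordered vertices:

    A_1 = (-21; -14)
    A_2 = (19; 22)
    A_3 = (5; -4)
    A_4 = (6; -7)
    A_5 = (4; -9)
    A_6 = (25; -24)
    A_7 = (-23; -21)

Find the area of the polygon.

743

Cross-terms: -196, -186, -11, -26, 129, -1077, -119  ⇒  Σ = -1486
Area = |Σ|/2 = 743.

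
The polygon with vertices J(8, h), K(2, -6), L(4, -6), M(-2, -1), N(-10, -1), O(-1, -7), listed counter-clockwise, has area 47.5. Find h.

-10

The doubled signed area Σ (x_i y_{i+1} − x_{i+1} y_i) is linear in h.
With h=0 it equals 65; the coefficient of h is -3 (from the two edges through J).
So -3·h + 65 = 2·47.5 = 95 ⇒ h = -10.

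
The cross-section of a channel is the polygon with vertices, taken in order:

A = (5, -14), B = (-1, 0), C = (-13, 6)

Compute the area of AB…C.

66

A→B: (5)(0) − (-1)(-14) = -14
B→C: (-1)(6) − (-13)(0) = -6
C→A: (-13)(-14) − (5)(6) = 152
Σ = 132
Area = |Σ|/2 = 66.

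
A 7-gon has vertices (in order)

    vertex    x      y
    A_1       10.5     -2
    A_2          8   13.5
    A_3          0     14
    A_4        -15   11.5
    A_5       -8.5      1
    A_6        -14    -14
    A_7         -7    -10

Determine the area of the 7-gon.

428.25

Apply the shoelace formula: 2A = Σ (x_i·y_{i+1} − x_{i+1}·y_i), indices taken mod 7.
Cross-terms: 157.75, 112, 210, 82.75, 133, 42, 119  ⇒  Σ = 856.5
Area = |Σ|/2 = 428.25.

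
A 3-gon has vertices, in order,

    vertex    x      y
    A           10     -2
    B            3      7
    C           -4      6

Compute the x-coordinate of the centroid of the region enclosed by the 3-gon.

3

Apply Gauss's area formula. First the cross-terms c_i = x_i·y_{i+1} − x_{i+1}·y_i:
  76, 46, -52  ⇒  2A = 70, A = 35.
Then Σ (x_i + x_{i+1})·c_i = 630, so x̄ = 630 / (6·35) = 3.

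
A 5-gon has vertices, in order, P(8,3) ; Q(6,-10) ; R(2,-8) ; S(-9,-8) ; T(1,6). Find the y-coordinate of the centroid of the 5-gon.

-457/183

Apply Gauss's area formula. First the cross-terms c_i = x_i·y_{i+1} − x_{i+1}·y_i:
  -98, -28, -88, -46, -45  ⇒  2A = -305, A = -152.5.
Then Σ (y_i + y_{i+1})·c_i = 2285, so ȳ = 2285 / (6·(-152.5)) = -457/183.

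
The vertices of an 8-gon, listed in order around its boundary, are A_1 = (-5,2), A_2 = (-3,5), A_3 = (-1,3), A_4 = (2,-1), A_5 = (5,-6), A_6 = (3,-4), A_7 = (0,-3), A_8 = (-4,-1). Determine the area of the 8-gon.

Apply the shoelace (surveyor's) formula: 2A = Σ (x_i·y_{i+1} − x_{i+1}·y_i), indices taken mod 8.
Cross-terms: -19, -4, -5, -7, -2, -9, -12, -13  ⇒  Σ = -71
Area = |Σ|/2 = 35.5.

35.5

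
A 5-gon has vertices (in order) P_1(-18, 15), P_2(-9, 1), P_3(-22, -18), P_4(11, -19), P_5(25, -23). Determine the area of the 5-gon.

Σ = (117) + (184) + (616) + (222) + (-39) = 1100
Area = |Σ|/2 = 550.

550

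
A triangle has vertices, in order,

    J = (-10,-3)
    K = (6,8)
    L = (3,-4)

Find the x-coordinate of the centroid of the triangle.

Apply Gauss's area formula. First the cross-terms c_i = x_i·y_{i+1} − x_{i+1}·y_i:
  -62, -48, -49  ⇒  2A = -159, A = -79.5.
Then Σ (x_i + x_{i+1})·c_i = 159, so x̄ = 159 / (6·(-79.5)) = -1/3.

-1/3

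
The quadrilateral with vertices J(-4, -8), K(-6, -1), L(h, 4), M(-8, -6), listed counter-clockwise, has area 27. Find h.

-10

The doubled signed area Σ (x_i y_{i+1} − x_{i+1} y_i) is linear in h.
With h=0 it equals 4; the coefficient of h is -5 (from the two edges through L).
So -5·h + 4 = 2·27 = 54 ⇒ h = -10.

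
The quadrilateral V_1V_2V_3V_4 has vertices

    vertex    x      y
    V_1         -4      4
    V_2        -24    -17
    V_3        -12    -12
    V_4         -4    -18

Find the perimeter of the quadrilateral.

|V_1V_2| = √((-20)² + (-21)²) = √841 = 29
|V_2V_3| = √((12)² + (5)²) = √169 = 13
|V_3V_4| = √((8)² + (-6)²) = √100 = 10
|V_4V_1| = √((0)² + (22)²) = √484 = 22
Perimeter = 29 + 13 + 10 + 22 = 74.

74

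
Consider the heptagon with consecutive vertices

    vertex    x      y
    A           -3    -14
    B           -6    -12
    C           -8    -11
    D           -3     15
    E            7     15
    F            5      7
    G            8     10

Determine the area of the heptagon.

247.5

Apply the shoelace formula: 2A = Σ (x_i·y_{i+1} − x_{i+1}·y_i), indices taken mod 7.
A→B: (-3)(-12) − (-6)(-14) = -48
B→C: (-6)(-11) − (-8)(-12) = -30
C→D: (-8)(15) − (-3)(-11) = -153
D→E: (-3)(15) − (7)(15) = -150
E→F: (7)(7) − (5)(15) = -26
F→G: (5)(10) − (8)(7) = -6
G→A: (8)(-14) − (-3)(10) = -82
Σ = -495
Area = |Σ|/2 = 247.5.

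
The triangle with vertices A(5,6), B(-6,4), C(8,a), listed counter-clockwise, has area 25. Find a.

2

The doubled signed area Σ (x_i y_{i+1} − x_{i+1} y_i) is linear in a.
With a=0 it equals 72; the coefficient of a is -11 (from the two edges through C).
So -11·a + 72 = 2·25 = 50 ⇒ a = 2.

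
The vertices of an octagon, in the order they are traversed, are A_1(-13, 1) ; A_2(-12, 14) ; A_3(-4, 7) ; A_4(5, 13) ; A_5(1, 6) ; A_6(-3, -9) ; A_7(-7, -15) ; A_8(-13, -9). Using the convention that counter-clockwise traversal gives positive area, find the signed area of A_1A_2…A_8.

-269.5

Apply Gauss's area formula: 2A = Σ (x_i·y_{i+1} − x_{i+1}·y_i), indices taken mod 8.
Σ = (-170) + (-28) + (-87) + (17) + (9) + (-18) + (-132) + (-130) = -539
Signed area = Σ/2 = -269.5 (negative ⇒ clockwise traversal).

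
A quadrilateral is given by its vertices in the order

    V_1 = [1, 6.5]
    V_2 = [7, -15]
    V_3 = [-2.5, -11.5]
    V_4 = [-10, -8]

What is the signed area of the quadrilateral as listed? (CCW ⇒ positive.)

Apply Gauss's area formula: 2A = Σ (x_i·y_{i+1} − x_{i+1}·y_i), indices taken mod 4.
Σ = (-60.5) + (-118) + (-95) + (-57) = -330.5
Signed area = Σ/2 = -165.25 (negative ⇒ clockwise traversal).

-165.25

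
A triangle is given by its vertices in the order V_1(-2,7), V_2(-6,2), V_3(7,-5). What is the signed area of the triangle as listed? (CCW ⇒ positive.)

46.5

Apply the shoelace formula: 2A = Σ (x_i·y_{i+1} − x_{i+1}·y_i), indices taken mod 3.
Σ = (38) + (16) + (39) = 93
Signed area = Σ/2 = 46.5 (positive ⇒ counter-clockwise traversal).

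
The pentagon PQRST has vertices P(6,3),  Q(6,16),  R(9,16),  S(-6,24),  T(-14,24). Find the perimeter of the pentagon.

|PQ| = √((0)² + (13)²) = √169 = 13
|QR| = √((3)² + (0)²) = √9 = 3
|RS| = √((-15)² + (8)²) = √289 = 17
|ST| = √((-8)² + (0)²) = √64 = 8
|TP| = √((20)² + (-21)²) = √841 = 29
Perimeter = 13 + 3 + 17 + 8 + 29 = 70.

70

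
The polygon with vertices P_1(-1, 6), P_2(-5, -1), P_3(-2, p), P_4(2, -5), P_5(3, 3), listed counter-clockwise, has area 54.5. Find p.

-4

The doubled signed area Σ (x_i y_{i+1} − x_{i+1} y_i) is linear in p.
With p=0 it equals 81; the coefficient of p is -7 (from the two edges through P_3).
So -7·p + 81 = 2·54.5 = 109 ⇒ p = -4.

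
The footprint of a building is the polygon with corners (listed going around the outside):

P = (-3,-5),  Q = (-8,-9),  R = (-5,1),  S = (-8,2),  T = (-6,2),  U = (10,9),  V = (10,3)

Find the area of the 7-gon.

123.5

Cross-terms: -13, -53, -2, -4, -74, -60, -41  ⇒  Σ = -247
Area = |Σ|/2 = 123.5.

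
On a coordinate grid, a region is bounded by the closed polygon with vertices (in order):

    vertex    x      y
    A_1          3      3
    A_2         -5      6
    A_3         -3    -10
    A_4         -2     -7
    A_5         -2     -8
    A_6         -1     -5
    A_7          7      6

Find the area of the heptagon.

Apply the shoelace formula: 2A = Σ (x_i·y_{i+1} − x_{i+1}·y_i), indices taken mod 7.
Σ = (33) + (68) + (1) + (2) + (2) + (29) + (3) = 138
Area = |Σ|/2 = 69.

69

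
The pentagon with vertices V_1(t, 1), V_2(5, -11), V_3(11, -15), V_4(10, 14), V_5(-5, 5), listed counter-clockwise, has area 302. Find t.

The doubled signed area Σ (x_i y_{i+1} − x_{i+1} y_i) is linear in t.
With t=0 it equals 460; the coefficient of t is -16 (from the two edges through V_1).
So -16·t + 460 = 2·302 = 604 ⇒ t = -9.

-9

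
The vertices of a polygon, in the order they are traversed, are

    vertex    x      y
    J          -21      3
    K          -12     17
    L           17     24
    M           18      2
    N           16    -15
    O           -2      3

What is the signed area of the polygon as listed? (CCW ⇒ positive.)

Σ = (-321) + (-577) + (-398) + (-302) + (18) + (57) = -1523
Signed area = Σ/2 = -761.5 (negative ⇒ clockwise traversal).

-761.5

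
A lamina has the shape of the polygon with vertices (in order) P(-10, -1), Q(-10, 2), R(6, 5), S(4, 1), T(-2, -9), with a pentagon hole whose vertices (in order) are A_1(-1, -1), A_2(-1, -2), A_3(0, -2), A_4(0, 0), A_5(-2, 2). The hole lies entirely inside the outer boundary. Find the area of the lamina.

110.5

Outer boundary:
Apply the surveyor's formula: 2A = Σ (x_i·y_{i+1} − x_{i+1}·y_i), indices taken mod 5.
Cross-terms: -30, -62, -14, -34, -88  ⇒  Σ = -228
Area = |Σ|/2 = 114.
Hole:
Apply Gauss's area formula: 2A = Σ (x_i·y_{i+1} − x_{i+1}·y_i), indices taken mod 5.
Σ = (1) + (2) + (0) + (0) + (4) = 7
Area = |Σ|/2 = 3.5.
Net area = 114 − 3.5 = 110.5.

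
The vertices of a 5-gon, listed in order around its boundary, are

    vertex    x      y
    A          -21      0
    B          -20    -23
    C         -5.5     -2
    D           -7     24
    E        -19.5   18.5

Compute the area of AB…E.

Apply the shoelace formula: 2A = Σ (x_i·y_{i+1} − x_{i+1}·y_i), indices taken mod 5.
Σ = (483) + (-86.5) + (-146) + (338.5) + (388.5) = 977.5
Area = |Σ|/2 = 488.75.

488.75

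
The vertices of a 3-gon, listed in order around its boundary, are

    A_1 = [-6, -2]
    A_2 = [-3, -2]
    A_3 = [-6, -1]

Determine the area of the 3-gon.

1.5

Apply the shoelace formula: 2A = Σ (x_i·y_{i+1} − x_{i+1}·y_i), indices taken mod 3.
Σ = (6) + (-9) + (6) = 3
Area = |Σ|/2 = 1.5.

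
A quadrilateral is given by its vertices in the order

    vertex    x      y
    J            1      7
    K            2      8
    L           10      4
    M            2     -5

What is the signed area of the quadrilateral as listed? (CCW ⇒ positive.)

-58.5

Apply Gauss's area formula: 2A = Σ (x_i·y_{i+1} − x_{i+1}·y_i), indices taken mod 4.
Σ = (-6) + (-72) + (-58) + (19) = -117
Signed area = Σ/2 = -58.5 (negative ⇒ clockwise traversal).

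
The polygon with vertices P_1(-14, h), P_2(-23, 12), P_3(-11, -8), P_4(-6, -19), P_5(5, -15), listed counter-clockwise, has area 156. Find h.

1

The doubled signed area Σ (x_i y_{i+1} − x_{i+1} y_i) is linear in h.
With h=0 it equals 284; the coefficient of h is 28 (from the two edges through P_1).
So 28·h + 284 = 2·156 = 312 ⇒ h = 1.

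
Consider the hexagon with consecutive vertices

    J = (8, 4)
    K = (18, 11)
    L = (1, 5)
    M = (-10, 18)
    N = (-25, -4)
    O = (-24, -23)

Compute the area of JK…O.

Apply the shoelace formula: 2A = Σ (x_i·y_{i+1} − x_{i+1}·y_i), indices taken mod 6.
J→K: (8)(11) − (18)(4) = 16
K→L: (18)(5) − (1)(11) = 79
L→M: (1)(18) − (-10)(5) = 68
M→N: (-10)(-4) − (-25)(18) = 490
N→O: (-25)(-23) − (-24)(-4) = 479
O→J: (-24)(4) − (8)(-23) = 88
Σ = 1220
Area = |Σ|/2 = 610.

610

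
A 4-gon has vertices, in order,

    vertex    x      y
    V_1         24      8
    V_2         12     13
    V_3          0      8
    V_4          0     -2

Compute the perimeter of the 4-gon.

|V_1V_2| = √((-12)² + (5)²) = √169 = 13
|V_2V_3| = √((-12)² + (-5)²) = √169 = 13
|V_3V_4| = √((0)² + (-10)²) = √100 = 10
|V_4V_1| = √((24)² + (10)²) = √676 = 26
Perimeter = 13 + 13 + 10 + 26 = 62.

62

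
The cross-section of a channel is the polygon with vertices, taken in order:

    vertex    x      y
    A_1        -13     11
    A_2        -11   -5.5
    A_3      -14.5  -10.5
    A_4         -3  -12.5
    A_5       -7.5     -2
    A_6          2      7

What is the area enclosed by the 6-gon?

177.375

Apply Gauss's area formula: 2A = Σ (x_i·y_{i+1} − x_{i+1}·y_i), indices taken mod 6.
Σ = (192.5) + (35.75) + (149.75) + (-87.75) + (-48.5) + (113) = 354.75
Area = |Σ|/2 = 177.375.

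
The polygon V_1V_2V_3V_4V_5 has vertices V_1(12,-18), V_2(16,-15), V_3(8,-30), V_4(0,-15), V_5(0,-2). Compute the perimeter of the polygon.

72

|V_1V_2| = √((4)² + (3)²) = √25 = 5
|V_2V_3| = √((-8)² + (-15)²) = √289 = 17
|V_3V_4| = √((-8)² + (15)²) = √289 = 17
|V_4V_5| = √((0)² + (13)²) = √169 = 13
|V_5V_1| = √((12)² + (-16)²) = √400 = 20
Perimeter = 5 + 17 + 17 + 13 + 20 = 72.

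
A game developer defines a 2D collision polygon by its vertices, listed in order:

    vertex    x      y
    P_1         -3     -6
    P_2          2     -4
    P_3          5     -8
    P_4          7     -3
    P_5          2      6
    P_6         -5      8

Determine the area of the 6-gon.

Σ = (24) + (4) + (41) + (48) + (46) + (54) = 217
Area = |Σ|/2 = 108.5.

108.5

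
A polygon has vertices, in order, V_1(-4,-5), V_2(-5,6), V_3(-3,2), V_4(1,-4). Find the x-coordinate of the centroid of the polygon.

Apply the shoelace (surveyor's) formula. First the cross-terms c_i = x_i·y_{i+1} − x_{i+1}·y_i:
  -49, 8, 10, -21  ⇒  2A = -52, A = -26.
Then Σ (x_i + x_{i+1})·c_i = 420, so x̄ = 420 / (6·(-26)) = -35/13.

-35/13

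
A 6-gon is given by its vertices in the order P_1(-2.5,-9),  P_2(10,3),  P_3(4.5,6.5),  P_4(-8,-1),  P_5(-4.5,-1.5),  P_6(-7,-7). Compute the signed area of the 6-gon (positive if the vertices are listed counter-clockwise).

Apply the shoelace formula: 2A = Σ (x_i·y_{i+1} − x_{i+1}·y_i), indices taken mod 6.
Σ = (82.5) + (51.5) + (47.5) + (7.5) + (21) + (45.5) = 255.5
Signed area = Σ/2 = 127.75 (positive ⇒ counter-clockwise traversal).

127.75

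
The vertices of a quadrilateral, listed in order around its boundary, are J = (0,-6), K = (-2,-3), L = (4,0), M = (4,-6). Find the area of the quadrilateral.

J→K: (0)(-3) − (-2)(-6) = -12
K→L: (-2)(0) − (4)(-3) = 12
L→M: (4)(-6) − (4)(0) = -24
M→J: (4)(-6) − (0)(-6) = -24
Σ = -48
Area = |Σ|/2 = 24.

24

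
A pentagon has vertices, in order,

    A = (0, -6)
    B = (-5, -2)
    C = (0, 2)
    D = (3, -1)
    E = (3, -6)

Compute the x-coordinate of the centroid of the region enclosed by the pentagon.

-38/237

Apply the shoelace (surveyor's) formula. First the cross-terms c_i = x_i·y_{i+1} − x_{i+1}·y_i:
  -30, -10, -6, -15, -18  ⇒  2A = -79, A = -39.5.
Then Σ (x_i + x_{i+1})·c_i = 38, so x̄ = 38 / (6·(-39.5)) = -38/237.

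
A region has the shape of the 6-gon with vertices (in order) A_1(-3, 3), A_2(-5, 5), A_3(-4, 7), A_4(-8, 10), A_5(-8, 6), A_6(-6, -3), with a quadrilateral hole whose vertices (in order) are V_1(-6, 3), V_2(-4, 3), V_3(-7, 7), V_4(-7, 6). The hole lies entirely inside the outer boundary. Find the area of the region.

Outer boundary:
Apply the shoelace formula: 2A = Σ (x_i·y_{i+1} − x_{i+1}·y_i), indices taken mod 6.
A_1→A_2: (-3)(5) − (-5)(3) = 0
A_2→A_3: (-5)(7) − (-4)(5) = -15
A_3→A_4: (-4)(10) − (-8)(7) = 16
A_4→A_5: (-8)(6) − (-8)(10) = 32
A_5→A_6: (-8)(-3) − (-6)(6) = 60
A_6→A_1: (-6)(3) − (-3)(-3) = -27
Σ = 66
Area = |Σ|/2 = 33.
Hole:
Apply the shoelace formula: 2A = Σ (x_i·y_{i+1} − x_{i+1}·y_i), indices taken mod 4.
Σ = (-6) + (-7) + (7) + (15) = 9
Area = |Σ|/2 = 4.5.
Net area = 33 − 4.5 = 28.5.

28.5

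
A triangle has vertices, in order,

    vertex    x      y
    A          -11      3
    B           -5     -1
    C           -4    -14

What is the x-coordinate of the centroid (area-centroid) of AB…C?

Apply the surveyor's formula. First the cross-terms c_i = x_i·y_{i+1} − x_{i+1}·y_i:
  26, 66, -166  ⇒  2A = -74, A = -37.
Then Σ (x_i + x_{i+1})·c_i = 1480, so x̄ = 1480 / (6·(-37)) = -20/3.

-20/3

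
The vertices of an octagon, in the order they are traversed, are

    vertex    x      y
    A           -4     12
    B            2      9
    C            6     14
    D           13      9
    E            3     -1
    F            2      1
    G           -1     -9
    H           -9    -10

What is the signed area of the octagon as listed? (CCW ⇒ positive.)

Apply the shoelace formula: 2A = Σ (x_i·y_{i+1} − x_{i+1}·y_i), indices taken mod 8.
Σ = (-60) + (-26) + (-128) + (-40) + (5) + (-17) + (-71) + (-148) = -485
Signed area = Σ/2 = -242.5 (negative ⇒ clockwise traversal).

-242.5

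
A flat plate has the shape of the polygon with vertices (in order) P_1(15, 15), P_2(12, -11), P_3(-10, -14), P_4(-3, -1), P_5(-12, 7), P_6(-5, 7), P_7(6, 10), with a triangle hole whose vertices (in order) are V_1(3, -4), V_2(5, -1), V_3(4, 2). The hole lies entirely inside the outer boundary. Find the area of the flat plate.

440

Outer boundary:
Apply the shoelace (surveyor's) formula: 2A = Σ (x_i·y_{i+1} − x_{i+1}·y_i), indices taken mod 7.
Cross-terms: -345, -278, -32, -33, -49, -92, -60  ⇒  Σ = -889
Area = |Σ|/2 = 444.5.
Hole:
Apply the surveyor's formula: 2A = Σ (x_i·y_{i+1} − x_{i+1}·y_i), indices taken mod 3.
Σ = (17) + (14) + (-22) = 9
Area = |Σ|/2 = 4.5.
Net area = 444.5 − 4.5 = 440.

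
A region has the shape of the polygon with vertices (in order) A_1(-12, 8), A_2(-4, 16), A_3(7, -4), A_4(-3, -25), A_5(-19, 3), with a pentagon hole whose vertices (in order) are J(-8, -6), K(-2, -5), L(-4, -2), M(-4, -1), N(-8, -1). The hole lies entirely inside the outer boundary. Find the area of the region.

499.5

Outer boundary:
Cross-terms: -160, -96, -187, -484, -116  ⇒  Σ = -1043
Area = |Σ|/2 = 521.5.
Hole:
Cross-terms: 28, -16, -4, -4, 40  ⇒  Σ = 44
Area = |Σ|/2 = 22.
Net area = 521.5 − 22 = 499.5.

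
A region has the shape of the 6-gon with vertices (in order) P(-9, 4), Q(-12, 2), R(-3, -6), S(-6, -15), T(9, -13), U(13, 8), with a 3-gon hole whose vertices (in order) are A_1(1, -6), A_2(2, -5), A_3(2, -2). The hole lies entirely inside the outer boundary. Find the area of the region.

346

Outer boundary:
Apply the shoelace formula: 2A = Σ (x_i·y_{i+1} − x_{i+1}·y_i), indices taken mod 6.
P→Q: (-9)(2) − (-12)(4) = 30
Q→R: (-12)(-6) − (-3)(2) = 78
R→S: (-3)(-15) − (-6)(-6) = 9
S→T: (-6)(-13) − (9)(-15) = 213
T→U: (9)(8) − (13)(-13) = 241
U→P: (13)(4) − (-9)(8) = 124
Σ = 695
Area = |Σ|/2 = 347.5.
Hole:
Σ = (7) + (6) + (-10) = 3
Area = |Σ|/2 = 1.5.
Net area = 347.5 − 1.5 = 346.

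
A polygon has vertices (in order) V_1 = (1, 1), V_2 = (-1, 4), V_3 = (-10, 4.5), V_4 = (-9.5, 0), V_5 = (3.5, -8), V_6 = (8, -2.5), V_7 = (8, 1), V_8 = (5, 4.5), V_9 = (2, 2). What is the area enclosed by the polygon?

137.25

Σ = (5) + (35.5) + (42.75) + (76) + (55.25) + (28) + (31) + (1) + (0) = 274.5
Area = |Σ|/2 = 137.25.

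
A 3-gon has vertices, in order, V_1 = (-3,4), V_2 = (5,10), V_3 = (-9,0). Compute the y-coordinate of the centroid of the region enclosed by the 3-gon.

Apply Gauss's area formula. First the cross-terms c_i = x_i·y_{i+1} − x_{i+1}·y_i:
  -50, 90, -36  ⇒  2A = 4, A = 2.
Then Σ (y_i + y_{i+1})·c_i = 56, so ȳ = 56 / (6·2) = 14/3.

14/3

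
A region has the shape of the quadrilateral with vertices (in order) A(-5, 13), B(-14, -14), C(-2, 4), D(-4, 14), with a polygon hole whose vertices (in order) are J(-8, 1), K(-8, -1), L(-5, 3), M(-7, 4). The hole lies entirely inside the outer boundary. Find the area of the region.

Outer boundary:
Σ = (252) + (-84) + (-12) + (18) = 174
Area = |Σ|/2 = 87.
Hole:
Apply Gauss's area formula: 2A = Σ (x_i·y_{i+1} − x_{i+1}·y_i), indices taken mod 4.
J→K: (-8)(-1) − (-8)(1) = 16
K→L: (-8)(3) − (-5)(-1) = -29
L→M: (-5)(4) − (-7)(3) = 1
M→J: (-7)(1) − (-8)(4) = 25
Σ = 13
Area = |Σ|/2 = 6.5.
Net area = 87 − 6.5 = 80.5.

80.5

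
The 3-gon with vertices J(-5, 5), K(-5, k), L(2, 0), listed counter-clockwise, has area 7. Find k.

The doubled signed area Σ (x_i y_{i+1} − x_{i+1} y_i) is linear in k.
With k=0 it equals 35; the coefficient of k is -7 (from the two edges through K).
So -7·k + 35 = 2·7 = 14 ⇒ k = 3.

3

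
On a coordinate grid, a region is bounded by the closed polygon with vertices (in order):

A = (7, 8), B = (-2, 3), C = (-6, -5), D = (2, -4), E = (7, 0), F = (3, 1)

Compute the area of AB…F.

Apply the shoelace formula: 2A = Σ (x_i·y_{i+1} − x_{i+1}·y_i), indices taken mod 6.
A→B: (7)(3) − (-2)(8) = 37
B→C: (-2)(-5) − (-6)(3) = 28
C→D: (-6)(-4) − (2)(-5) = 34
D→E: (2)(0) − (7)(-4) = 28
E→F: (7)(1) − (3)(0) = 7
F→A: (3)(8) − (7)(1) = 17
Σ = 151
Area = |Σ|/2 = 75.5.

75.5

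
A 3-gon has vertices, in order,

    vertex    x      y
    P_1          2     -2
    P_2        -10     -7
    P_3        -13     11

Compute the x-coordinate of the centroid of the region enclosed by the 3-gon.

Apply the shoelace (surveyor's) formula. First the cross-terms c_i = x_i·y_{i+1} − x_{i+1}·y_i:
  -34, -201, 4  ⇒  2A = -231, A = -115.5.
Then Σ (x_i + x_{i+1})·c_i = 4851, so x̄ = 4851 / (6·(-115.5)) = -7.

-7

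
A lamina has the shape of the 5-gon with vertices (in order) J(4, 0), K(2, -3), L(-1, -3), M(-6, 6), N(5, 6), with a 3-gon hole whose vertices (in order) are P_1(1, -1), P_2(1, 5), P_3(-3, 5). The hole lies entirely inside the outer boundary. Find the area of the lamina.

55.5

Outer boundary:
J→K: (4)(-3) − (2)(0) = -12
K→L: (2)(-3) − (-1)(-3) = -9
L→M: (-1)(6) − (-6)(-3) = -24
M→N: (-6)(6) − (5)(6) = -66
N→J: (5)(0) − (4)(6) = -24
Σ = -135
Area = |Σ|/2 = 67.5.
Hole:
P_1→P_2: (1)(5) − (1)(-1) = 6
P_2→P_3: (1)(5) − (-3)(5) = 20
P_3→P_1: (-3)(-1) − (1)(5) = -2
Σ = 24
Area = |Σ|/2 = 12.
Net area = 67.5 − 12 = 55.5.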